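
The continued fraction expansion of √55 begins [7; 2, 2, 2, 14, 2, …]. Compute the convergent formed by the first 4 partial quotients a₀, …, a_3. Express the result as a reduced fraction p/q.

Start with 2.
2 + 1/(2/1) = 2 + 1/2 = 5/2
2 + 1/(5/2) = 2 + 2/5 = 12/5
7 + 1/(12/5) = 7 + 5/12 = 89/12

89/12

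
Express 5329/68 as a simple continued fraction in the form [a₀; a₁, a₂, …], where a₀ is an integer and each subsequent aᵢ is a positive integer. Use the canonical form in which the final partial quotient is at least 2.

Apply division with remainder until the remainder is 0:
5329 ÷ 68 → quotient 78, remainder 25
68 ÷ 25 → quotient 2, remainder 18
25 ÷ 18 → quotient 1, remainder 7
18 ÷ 7 → quotient 2, remainder 4
7 ÷ 4 → quotient 1, remainder 3
4 ÷ 3 → quotient 1, remainder 1
3 ÷ 1 → quotient 3, remainder 0

[78; 2, 1, 2, 1, 1, 3]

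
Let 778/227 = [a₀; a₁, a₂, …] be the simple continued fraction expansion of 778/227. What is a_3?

1

778 ÷ 227 → quotient 3, remainder 97
227 ÷ 97 → quotient 2, remainder 33
97 ÷ 33 → quotient 2, remainder 31
33 ÷ 31 → quotient 1, remainder 2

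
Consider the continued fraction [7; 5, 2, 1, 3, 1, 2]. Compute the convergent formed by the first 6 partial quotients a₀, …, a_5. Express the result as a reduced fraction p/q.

539/75

Use the convergent recurrence hₖ = aₖ·hₖ₋₁ + hₖ₋₂ (and likewise for the denominators kₖ):
a_0 = 7: 7/1
a_1 = 5: 36/5
a_2 = 2: 79/11
a_3 = 1: 115/16
a_4 = 3: 424/59
a_5 = 1: 539/75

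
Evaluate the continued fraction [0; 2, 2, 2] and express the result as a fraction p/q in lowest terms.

Starting at the tail and folding back:
Start with 2.
2 + 1/(2/1) = 2 + 1/2 = 5/2
2 + 1/(5/2) = 2 + 2/5 = 12/5
0 + 1/(12/5) = 0 + 5/12 = 5/12

5/12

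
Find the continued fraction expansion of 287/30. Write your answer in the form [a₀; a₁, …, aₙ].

⌊287/30⌋ = 9, remainder 17
⌊30/17⌋ = 1, remainder 13
⌊17/13⌋ = 1, remainder 4
⌊13/4⌋ = 3, remainder 1
⌊4/1⌋ = 4, remainder 0

[9; 1, 1, 3, 4]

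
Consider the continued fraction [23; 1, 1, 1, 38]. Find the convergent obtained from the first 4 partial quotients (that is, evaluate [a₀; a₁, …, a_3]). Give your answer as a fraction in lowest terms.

Start with 1.
1 + 1/(1/1) = 1 + 1/1 = 2/1
1 + 1/(2/1) = 1 + 1/2 = 3/2
23 + 1/(3/2) = 23 + 2/3 = 71/3

71/3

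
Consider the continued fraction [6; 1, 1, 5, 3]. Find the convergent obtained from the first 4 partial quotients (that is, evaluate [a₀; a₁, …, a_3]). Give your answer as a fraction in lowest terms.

72/11

a_0 = 6: 6/1
a_1 = 1: 7/1
a_2 = 1: 13/2
a_3 = 5: 72/11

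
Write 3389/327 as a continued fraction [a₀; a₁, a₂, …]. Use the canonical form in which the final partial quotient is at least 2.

3389 = 10·327 + 119, so a_0 = 10
327 = 2·119 + 89, so a_1 = 2
119 = 1·89 + 30, so a_2 = 1
89 = 2·30 + 29, so a_3 = 2
30 = 1·29 + 1, so a_4 = 1
29 = 29·1 + 0, so a_5 = 29

[10; 2, 1, 2, 1, 29]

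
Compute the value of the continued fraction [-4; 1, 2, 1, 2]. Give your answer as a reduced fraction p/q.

-36/11

Collapse the nested fraction from the inside out:
Start with 2.
1 + 1/(2/1) = 1 + 1/2 = 3/2
2 + 1/(3/2) = 2 + 2/3 = 8/3
1 + 1/(8/3) = 1 + 3/8 = 11/8
-4 + 1/(11/8) = -4 + 8/11 = -36/11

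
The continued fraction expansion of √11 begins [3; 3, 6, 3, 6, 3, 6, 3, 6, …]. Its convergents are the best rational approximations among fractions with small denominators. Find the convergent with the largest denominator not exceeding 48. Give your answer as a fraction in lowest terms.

a_0 = 3: 3/1  (≤ bound)
a_1 = 3: 10/3  (≤ bound)
a_2 = 6: 63/19  (≤ bound)
a_3 = 3: 199/60  (> 48, stop)

63/19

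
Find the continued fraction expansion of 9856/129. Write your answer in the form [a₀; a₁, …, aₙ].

Apply division with remainder until the remainder is 0:
⌊9856/129⌋ = 76, remainder 52
⌊129/52⌋ = 2, remainder 25
⌊52/25⌋ = 2, remainder 2
⌊25/2⌋ = 12, remainder 1
⌊2/1⌋ = 2, remainder 0

[76; 2, 2, 12, 2]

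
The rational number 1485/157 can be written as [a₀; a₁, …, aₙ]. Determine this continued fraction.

[9; 2, 5, 1, 1, 6]

1485 = 9·157 + 72, so a_0 = 9
157 = 2·72 + 13, so a_1 = 2
72 = 5·13 + 7, so a_2 = 5
13 = 1·7 + 6, so a_3 = 1
7 = 1·6 + 1, so a_4 = 1
6 = 6·1 + 0, so a_5 = 6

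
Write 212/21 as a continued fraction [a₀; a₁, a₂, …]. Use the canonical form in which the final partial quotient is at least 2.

⌊212/21⌋ = 10, remainder 2
⌊21/2⌋ = 10, remainder 1
⌊2/1⌋ = 2, remainder 0

[10; 10, 2]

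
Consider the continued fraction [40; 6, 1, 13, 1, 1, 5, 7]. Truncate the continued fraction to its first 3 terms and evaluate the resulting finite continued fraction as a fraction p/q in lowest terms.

281/7

a_0 = 40: 40/1
a_1 = 6: 241/6
a_2 = 1: 281/7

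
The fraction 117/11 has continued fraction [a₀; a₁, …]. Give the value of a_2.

1

Repeatedly divide and take the remainder:
117 ÷ 11 → quotient 10, remainder 7
11 ÷ 7 → quotient 1, remainder 4
7 ÷ 4 → quotient 1, remainder 3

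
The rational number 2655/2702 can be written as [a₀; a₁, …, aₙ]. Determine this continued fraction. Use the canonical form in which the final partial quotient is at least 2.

[0; 1, 56, 2, 23]

2655 ÷ 2702 → quotient 0, remainder 2655
2702 ÷ 2655 → quotient 1, remainder 47
2655 ÷ 47 → quotient 56, remainder 23
47 ÷ 23 → quotient 2, remainder 1
23 ÷ 1 → quotient 23, remainder 0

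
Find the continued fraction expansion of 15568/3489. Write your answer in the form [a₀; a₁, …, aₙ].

[4; 2, 6, 12, 22]

15568 ÷ 3489 → quotient 4, remainder 1612
3489 ÷ 1612 → quotient 2, remainder 265
1612 ÷ 265 → quotient 6, remainder 22
265 ÷ 22 → quotient 12, remainder 1
22 ÷ 1 → quotient 22, remainder 0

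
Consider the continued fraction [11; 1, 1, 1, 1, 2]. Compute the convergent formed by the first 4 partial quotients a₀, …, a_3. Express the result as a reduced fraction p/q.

Collapse the nested fraction from the inside out:
Start with 1.
1 + 1/(1/1) = 1 + 1/1 = 2/1
1 + 1/(2/1) = 1 + 1/2 = 3/2
11 + 1/(3/2) = 11 + 2/3 = 35/3

35/3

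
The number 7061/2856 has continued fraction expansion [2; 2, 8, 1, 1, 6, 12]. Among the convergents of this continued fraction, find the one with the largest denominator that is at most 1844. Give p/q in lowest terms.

581/235

a_0 = 2: 2/1  (≤ bound)
a_1 = 2: 5/2  (≤ bound)
a_2 = 8: 42/17  (≤ bound)
a_3 = 1: 47/19  (≤ bound)
a_4 = 1: 89/36  (≤ bound)
a_5 = 6: 581/235  (≤ bound)
a_6 = 12: 7061/2856  (> 1844, stop)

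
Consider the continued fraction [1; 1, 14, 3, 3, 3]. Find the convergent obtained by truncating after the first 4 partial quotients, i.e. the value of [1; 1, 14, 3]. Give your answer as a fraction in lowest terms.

a_0 = 1: 1/1
a_1 = 1: 2/1
a_2 = 14: 29/15
a_3 = 3: 89/46

89/46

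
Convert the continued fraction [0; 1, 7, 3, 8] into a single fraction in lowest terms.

Start with 8.
3 + 1/(8/1) = 3 + 1/8 = 25/8
7 + 1/(25/8) = 7 + 8/25 = 183/25
1 + 1/(183/25) = 1 + 25/183 = 208/183
0 + 1/(208/183) = 0 + 183/208 = 183/208

183/208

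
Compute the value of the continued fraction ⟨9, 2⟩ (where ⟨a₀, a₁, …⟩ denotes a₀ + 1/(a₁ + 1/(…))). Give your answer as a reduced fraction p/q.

a_0 = 9: 9/1
a_1 = 2: 19/2

19/2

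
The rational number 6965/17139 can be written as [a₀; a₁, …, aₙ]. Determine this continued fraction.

[0; 2, 2, 5, 1, 6, 2, 36]

Run the Euclidean algorithm, recording each quotient:
6965 ÷ 17139 → quotient 0, remainder 6965
17139 ÷ 6965 → quotient 2, remainder 3209
6965 ÷ 3209 → quotient 2, remainder 547
3209 ÷ 547 → quotient 5, remainder 474
547 ÷ 474 → quotient 1, remainder 73
474 ÷ 73 → quotient 6, remainder 36
73 ÷ 36 → quotient 2, remainder 1
36 ÷ 1 → quotient 36, remainder 0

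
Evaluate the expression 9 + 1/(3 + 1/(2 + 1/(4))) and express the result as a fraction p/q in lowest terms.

288/31

a_0 = 9: 9/1
a_1 = 3: 28/3
a_2 = 2: 65/7
a_3 = 4: 288/31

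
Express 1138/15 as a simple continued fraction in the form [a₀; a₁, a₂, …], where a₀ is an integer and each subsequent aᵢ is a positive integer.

[75; 1, 6, 2]

Run the Euclidean algorithm, recording each quotient:
1138 ÷ 15 → quotient 75, remainder 13
15 ÷ 13 → quotient 1, remainder 2
13 ÷ 2 → quotient 6, remainder 1
2 ÷ 1 → quotient 2, remainder 0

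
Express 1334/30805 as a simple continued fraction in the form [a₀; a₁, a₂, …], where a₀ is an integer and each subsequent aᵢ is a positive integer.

⌊1334/30805⌋ = 0, remainder 1334
⌊30805/1334⌋ = 23, remainder 123
⌊1334/123⌋ = 10, remainder 104
⌊123/104⌋ = 1, remainder 19
⌊104/19⌋ = 5, remainder 9
⌊19/9⌋ = 2, remainder 1
⌊9/1⌋ = 9, remainder 0

[0; 23, 10, 1, 5, 2, 9]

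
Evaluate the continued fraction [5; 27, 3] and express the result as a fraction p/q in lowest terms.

413/82

Starting at the tail and folding back:
Start with 3.
27 + 1/(3/1) = 27 + 1/3 = 82/3
5 + 1/(82/3) = 5 + 3/82 = 413/82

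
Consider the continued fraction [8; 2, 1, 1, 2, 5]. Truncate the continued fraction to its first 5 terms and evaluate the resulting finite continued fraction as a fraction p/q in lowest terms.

a_0 = 8: 8/1
a_1 = 2: 17/2
a_2 = 1: 25/3
a_3 = 1: 42/5
a_4 = 2: 109/13

109/13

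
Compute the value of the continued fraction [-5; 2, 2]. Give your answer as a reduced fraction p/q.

Starting at the tail and folding back:
Start with 2.
2 + 1/(2/1) = 2 + 1/2 = 5/2
-5 + 1/(5/2) = -5 + 2/5 = -23/5

-23/5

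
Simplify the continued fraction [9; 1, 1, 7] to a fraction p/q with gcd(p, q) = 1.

143/15

Collapse the nested fraction from the inside out:
Start with 7.
1 + 1/(7/1) = 1 + 1/7 = 8/7
1 + 1/(8/7) = 1 + 7/8 = 15/8
9 + 1/(15/8) = 9 + 8/15 = 143/15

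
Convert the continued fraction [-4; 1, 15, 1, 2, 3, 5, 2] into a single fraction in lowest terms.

-5927/1937

Build up convergents one term at a time:
a_0 = -4: -4/1
a_1 = 1: -3/1
a_2 = 15: -49/16
a_3 = 1: -52/17
a_4 = 2: -153/50
a_5 = 3: -511/167
a_6 = 5: -2708/885
a_7 = 2: -5927/1937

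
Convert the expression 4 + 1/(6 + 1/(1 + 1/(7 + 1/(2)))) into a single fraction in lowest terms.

Collapse the nested fraction from the inside out:
Start with 2.
7 + 1/(2/1) = 7 + 1/2 = 15/2
1 + 1/(15/2) = 1 + 2/15 = 17/15
6 + 1/(17/15) = 6 + 15/17 = 117/17
4 + 1/(117/17) = 4 + 17/117 = 485/117

485/117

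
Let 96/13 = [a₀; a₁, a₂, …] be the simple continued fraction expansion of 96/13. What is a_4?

Repeatedly divide and take the remainder:
96 ÷ 13 → quotient 7, remainder 5
13 ÷ 5 → quotient 2, remainder 3
5 ÷ 3 → quotient 1, remainder 2
3 ÷ 2 → quotient 1, remainder 1
2 ÷ 1 → quotient 2, remainder 0

2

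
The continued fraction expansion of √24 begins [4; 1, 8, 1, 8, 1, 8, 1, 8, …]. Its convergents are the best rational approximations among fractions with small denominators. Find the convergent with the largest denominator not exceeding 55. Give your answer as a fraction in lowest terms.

49/10

List convergents until the denominator exceeds the bound:
a_0 = 4: 4/1  (≤ bound)
a_1 = 1: 5/1  (≤ bound)
a_2 = 8: 44/9  (≤ bound)
a_3 = 1: 49/10  (≤ bound)
a_4 = 8: 436/89  (> 55, stop)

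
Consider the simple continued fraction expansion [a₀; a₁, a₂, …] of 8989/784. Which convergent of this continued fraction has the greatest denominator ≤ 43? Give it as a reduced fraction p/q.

172/15

List convergents until the denominator exceeds the bound:
a_0 = 11: 11/1  (≤ bound)
a_1 = 2: 23/2  (≤ bound)
a_2 = 6: 149/13  (≤ bound)
a_3 = 1: 172/15  (≤ bound)
a_4 = 3: 665/58  (> 43, stop)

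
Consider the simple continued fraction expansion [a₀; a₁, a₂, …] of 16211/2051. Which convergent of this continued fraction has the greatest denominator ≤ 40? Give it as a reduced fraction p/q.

List convergents until the denominator exceeds the bound:
a_0 = 7: 7/1  (≤ bound)
a_1 = 1: 8/1  (≤ bound)
a_2 = 9: 79/10  (≤ bound)
a_3 = 2: 166/21  (≤ bound)
a_4 = 2: 411/52  (> 40, stop)

166/21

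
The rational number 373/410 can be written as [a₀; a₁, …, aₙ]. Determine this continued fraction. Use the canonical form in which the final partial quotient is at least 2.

[0; 1, 10, 12, 3]

Run the Euclidean algorithm, recording each quotient:
373 ÷ 410 → quotient 0, remainder 373
410 ÷ 373 → quotient 1, remainder 37
373 ÷ 37 → quotient 10, remainder 3
37 ÷ 3 → quotient 12, remainder 1
3 ÷ 1 → quotient 3, remainder 0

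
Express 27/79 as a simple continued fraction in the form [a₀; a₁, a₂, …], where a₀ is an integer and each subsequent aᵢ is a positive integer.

⌊27/79⌋ = 0, remainder 27
⌊79/27⌋ = 2, remainder 25
⌊27/25⌋ = 1, remainder 2
⌊25/2⌋ = 12, remainder 1
⌊2/1⌋ = 2, remainder 0

[0; 2, 1, 12, 2]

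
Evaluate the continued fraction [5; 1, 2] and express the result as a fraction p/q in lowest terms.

a_0 = 5: 5/1
a_1 = 1: 6/1
a_2 = 2: 17/3

17/3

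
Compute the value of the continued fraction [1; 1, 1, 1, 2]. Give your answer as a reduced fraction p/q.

13/8

Compute successive convergents:
a_0 = 1: 1/1
a_1 = 1: 2/1
a_2 = 1: 3/2
a_3 = 1: 5/3
a_4 = 2: 13/8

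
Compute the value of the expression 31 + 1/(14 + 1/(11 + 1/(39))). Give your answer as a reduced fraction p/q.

Use the convergent recurrence hₖ = aₖ·hₖ₋₁ + hₖ₋₂ (and likewise for the denominators kₖ):
a_0 = 31: 31/1
a_1 = 14: 435/14
a_2 = 11: 4816/155
a_3 = 39: 188259/6059

188259/6059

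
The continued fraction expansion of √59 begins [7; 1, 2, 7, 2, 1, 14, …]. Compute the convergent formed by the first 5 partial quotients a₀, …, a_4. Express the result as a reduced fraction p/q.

361/47

Work from the innermost term outward:
Start with 2.
7 + 1/(2/1) = 7 + 1/2 = 15/2
2 + 1/(15/2) = 2 + 2/15 = 32/15
1 + 1/(32/15) = 1 + 15/32 = 47/32
7 + 1/(47/32) = 7 + 32/47 = 361/47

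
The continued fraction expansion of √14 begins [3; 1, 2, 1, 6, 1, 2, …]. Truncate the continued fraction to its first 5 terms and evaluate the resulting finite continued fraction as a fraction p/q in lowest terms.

a_0 = 3: 3/1
a_1 = 1: 4/1
a_2 = 2: 11/3
a_3 = 1: 15/4
a_4 = 6: 101/27

101/27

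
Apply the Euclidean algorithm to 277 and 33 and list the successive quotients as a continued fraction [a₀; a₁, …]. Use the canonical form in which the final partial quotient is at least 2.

[8; 2, 1, 1, 6]

⌊277/33⌋ = 8, remainder 13
⌊33/13⌋ = 2, remainder 7
⌊13/7⌋ = 1, remainder 6
⌊7/6⌋ = 1, remainder 1
⌊6/1⌋ = 6, remainder 0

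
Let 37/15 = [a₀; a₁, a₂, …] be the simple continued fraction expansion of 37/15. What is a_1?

2

37 ÷ 15 → quotient 2, remainder 7
15 ÷ 7 → quotient 2, remainder 1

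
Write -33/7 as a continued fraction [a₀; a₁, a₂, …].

[-5; 3, 2]

Apply division with remainder until the remainder is 0:
-33 ÷ 7 → quotient -5, remainder 2
7 ÷ 2 → quotient 3, remainder 1
2 ÷ 1 → quotient 2, remainder 0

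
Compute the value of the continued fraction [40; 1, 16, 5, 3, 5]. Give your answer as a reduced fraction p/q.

59816/1461

Use the convergent recurrence hₖ = aₖ·hₖ₋₁ + hₖ₋₂ (and likewise for the denominators kₖ):
a_0 = 40: 40/1
a_1 = 1: 41/1
a_2 = 16: 696/17
a_3 = 5: 3521/86
a_4 = 3: 11259/275
a_5 = 5: 59816/1461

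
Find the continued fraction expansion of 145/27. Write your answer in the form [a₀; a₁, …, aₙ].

Run the Euclidean algorithm, recording each quotient:
⌊145/27⌋ = 5, remainder 10
⌊27/10⌋ = 2, remainder 7
⌊10/7⌋ = 1, remainder 3
⌊7/3⌋ = 2, remainder 1
⌊3/1⌋ = 3, remainder 0

[5; 2, 1, 2, 3]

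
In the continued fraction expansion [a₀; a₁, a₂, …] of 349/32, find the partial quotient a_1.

1

Run the Euclidean algorithm, recording each quotient:
⌊349/32⌋ = 10, remainder 29
⌊32/29⌋ = 1, remainder 3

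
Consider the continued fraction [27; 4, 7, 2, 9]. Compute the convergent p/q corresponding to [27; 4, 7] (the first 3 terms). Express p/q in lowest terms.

790/29

Start with 7.
4 + 1/(7/1) = 4 + 1/7 = 29/7
27 + 1/(29/7) = 27 + 7/29 = 790/29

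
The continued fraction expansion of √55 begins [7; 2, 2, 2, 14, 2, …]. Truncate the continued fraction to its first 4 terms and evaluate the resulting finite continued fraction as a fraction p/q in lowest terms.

Start with 2.
2 + 1/(2/1) = 2 + 1/2 = 5/2
2 + 1/(5/2) = 2 + 2/5 = 12/5
7 + 1/(12/5) = 7 + 5/12 = 89/12

89/12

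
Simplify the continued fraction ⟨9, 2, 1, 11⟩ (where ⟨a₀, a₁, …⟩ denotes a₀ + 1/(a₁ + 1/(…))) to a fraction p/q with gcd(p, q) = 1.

327/35

a_0 = 9: 9/1
a_1 = 2: 19/2
a_2 = 1: 28/3
a_3 = 11: 327/35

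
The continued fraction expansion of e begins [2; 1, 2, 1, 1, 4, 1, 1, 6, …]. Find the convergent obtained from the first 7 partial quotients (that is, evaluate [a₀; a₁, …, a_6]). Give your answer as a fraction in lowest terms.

106/39

Start with 1.
4 + 1/(1/1) = 4 + 1/1 = 5/1
1 + 1/(5/1) = 1 + 1/5 = 6/5
1 + 1/(6/5) = 1 + 5/6 = 11/6
2 + 1/(11/6) = 2 + 6/11 = 28/11
1 + 1/(28/11) = 1 + 11/28 = 39/28
2 + 1/(39/28) = 2 + 28/39 = 106/39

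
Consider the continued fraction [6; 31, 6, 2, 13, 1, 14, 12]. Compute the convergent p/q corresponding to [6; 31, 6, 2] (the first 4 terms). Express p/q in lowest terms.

Starting at the tail and folding back:
Start with 2.
6 + 1/(2/1) = 6 + 1/2 = 13/2
31 + 1/(13/2) = 31 + 2/13 = 405/13
6 + 1/(405/13) = 6 + 13/405 = 2443/405

2443/405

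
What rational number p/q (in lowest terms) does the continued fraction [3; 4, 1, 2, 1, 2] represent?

167/52

Work from the innermost term outward:
Start with 2.
1 + 1/(2/1) = 1 + 1/2 = 3/2
2 + 1/(3/2) = 2 + 2/3 = 8/3
1 + 1/(8/3) = 1 + 3/8 = 11/8
4 + 1/(11/8) = 4 + 8/11 = 52/11
3 + 1/(52/11) = 3 + 11/52 = 167/52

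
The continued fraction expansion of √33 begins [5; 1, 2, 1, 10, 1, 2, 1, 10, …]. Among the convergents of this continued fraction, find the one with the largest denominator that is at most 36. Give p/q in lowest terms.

a_0 = 5: 5/1  (≤ bound)
a_1 = 1: 6/1  (≤ bound)
a_2 = 2: 17/3  (≤ bound)
a_3 = 1: 23/4  (≤ bound)
a_4 = 10: 247/43  (> 36, stop)

23/4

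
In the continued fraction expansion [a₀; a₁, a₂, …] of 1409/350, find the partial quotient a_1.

Apply division with remainder until the remainder is 0:
⌊1409/350⌋ = 4, remainder 9
⌊350/9⌋ = 38, remainder 8

38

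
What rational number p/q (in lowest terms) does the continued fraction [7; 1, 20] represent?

a_0 = 7: 7/1
a_1 = 1: 8/1
a_2 = 20: 167/21

167/21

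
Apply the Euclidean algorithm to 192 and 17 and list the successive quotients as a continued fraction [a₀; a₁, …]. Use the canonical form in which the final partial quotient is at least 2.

[11; 3, 2, 2]

192 = 11·17 + 5, so a_0 = 11
17 = 3·5 + 2, so a_1 = 3
5 = 2·2 + 1, so a_2 = 2
2 = 2·1 + 0, so a_3 = 2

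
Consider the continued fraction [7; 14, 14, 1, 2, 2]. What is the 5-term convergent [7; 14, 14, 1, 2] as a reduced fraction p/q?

4377/619

a_0 = 7: 7/1
a_1 = 14: 99/14
a_2 = 14: 1393/197
a_3 = 1: 1492/211
a_4 = 2: 4377/619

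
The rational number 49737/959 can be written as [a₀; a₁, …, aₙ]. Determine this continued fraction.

Apply division with remainder until the remainder is 0:
49737 = 51·959 + 828, so a_0 = 51
959 = 1·828 + 131, so a_1 = 1
828 = 6·131 + 42, so a_2 = 6
131 = 3·42 + 5, so a_3 = 3
42 = 8·5 + 2, so a_4 = 8
5 = 2·2 + 1, so a_5 = 2
2 = 2·1 + 0, so a_6 = 2

[51; 1, 6, 3, 8, 2, 2]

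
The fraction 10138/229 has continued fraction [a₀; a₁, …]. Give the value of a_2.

1

10138 ÷ 229 → quotient 44, remainder 62
229 ÷ 62 → quotient 3, remainder 43
62 ÷ 43 → quotient 1, remainder 19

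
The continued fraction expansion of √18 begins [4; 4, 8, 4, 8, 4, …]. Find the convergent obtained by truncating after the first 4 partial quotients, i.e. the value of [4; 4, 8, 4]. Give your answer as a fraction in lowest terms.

577/136

Start with 4.
8 + 1/(4/1) = 8 + 1/4 = 33/4
4 + 1/(33/4) = 4 + 4/33 = 136/33
4 + 1/(136/33) = 4 + 33/136 = 577/136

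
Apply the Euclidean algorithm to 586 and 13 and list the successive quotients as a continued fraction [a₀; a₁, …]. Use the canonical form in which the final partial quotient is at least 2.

[45; 13]

586 = 45·13 + 1, so a_0 = 45
13 = 13·1 + 0, so a_1 = 13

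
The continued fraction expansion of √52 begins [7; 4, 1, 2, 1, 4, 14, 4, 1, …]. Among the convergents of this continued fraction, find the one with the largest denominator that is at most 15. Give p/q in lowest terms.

a_0 = 7: 7/1  (≤ bound)
a_1 = 4: 29/4  (≤ bound)
a_2 = 1: 36/5  (≤ bound)
a_3 = 2: 101/14  (≤ bound)
a_4 = 1: 137/19  (> 15, stop)

101/14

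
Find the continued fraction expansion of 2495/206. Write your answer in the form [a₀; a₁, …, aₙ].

[12; 8, 1, 22]

Run the Euclidean algorithm, recording each quotient:
2495 ÷ 206 → quotient 12, remainder 23
206 ÷ 23 → quotient 8, remainder 22
23 ÷ 22 → quotient 1, remainder 1
22 ÷ 1 → quotient 22, remainder 0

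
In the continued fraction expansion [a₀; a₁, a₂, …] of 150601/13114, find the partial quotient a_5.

14

150601 ÷ 13114 → quotient 11, remainder 6347
13114 ÷ 6347 → quotient 2, remainder 420
6347 ÷ 420 → quotient 15, remainder 47
420 ÷ 47 → quotient 8, remainder 44
47 ÷ 44 → quotient 1, remainder 3
44 ÷ 3 → quotient 14, remainder 2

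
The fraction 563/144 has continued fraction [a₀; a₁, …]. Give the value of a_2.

10

563 ÷ 144 → quotient 3, remainder 131
144 ÷ 131 → quotient 1, remainder 13
131 ÷ 13 → quotient 10, remainder 1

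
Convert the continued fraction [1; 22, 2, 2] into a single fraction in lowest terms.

117/112

Start with 2.
2 + 1/(2/1) = 2 + 1/2 = 5/2
22 + 1/(5/2) = 22 + 2/5 = 112/5
1 + 1/(112/5) = 1 + 5/112 = 117/112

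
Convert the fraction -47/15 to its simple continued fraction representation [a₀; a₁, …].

Apply division with remainder until the remainder is 0:
⌊-47/15⌋ = -4, remainder 13
⌊15/13⌋ = 1, remainder 2
⌊13/2⌋ = 6, remainder 1
⌊2/1⌋ = 2, remainder 0

[-4; 1, 6, 2]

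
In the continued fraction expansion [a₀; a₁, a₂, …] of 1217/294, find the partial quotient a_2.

1217 = 4·294 + 41, so a_0 = 4
294 = 7·41 + 7, so a_1 = 7
41 = 5·7 + 6, so a_2 = 5

5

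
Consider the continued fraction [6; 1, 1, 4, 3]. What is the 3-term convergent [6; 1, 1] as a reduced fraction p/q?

13/2

Build up convergents one term at a time:
a_0 = 6: 6/1
a_1 = 1: 7/1
a_2 = 1: 13/2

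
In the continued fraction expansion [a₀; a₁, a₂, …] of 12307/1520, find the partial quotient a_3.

1

Apply division with remainder until the remainder is 0:
12307 = 8·1520 + 147, so a_0 = 8
1520 = 10·147 + 50, so a_1 = 10
147 = 2·50 + 47, so a_2 = 2
50 = 1·47 + 3, so a_3 = 1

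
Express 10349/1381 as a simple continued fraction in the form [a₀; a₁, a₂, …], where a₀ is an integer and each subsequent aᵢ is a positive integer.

[7; 2, 40, 8, 2]

⌊10349/1381⌋ = 7, remainder 682
⌊1381/682⌋ = 2, remainder 17
⌊682/17⌋ = 40, remainder 2
⌊17/2⌋ = 8, remainder 1
⌊2/1⌋ = 2, remainder 0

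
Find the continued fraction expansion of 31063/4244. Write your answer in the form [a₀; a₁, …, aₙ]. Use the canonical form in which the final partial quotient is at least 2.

Repeatedly divide and take the remainder:
⌊31063/4244⌋ = 7, remainder 1355
⌊4244/1355⌋ = 3, remainder 179
⌊1355/179⌋ = 7, remainder 102
⌊179/102⌋ = 1, remainder 77
⌊102/77⌋ = 1, remainder 25
⌊77/25⌋ = 3, remainder 2
⌊25/2⌋ = 12, remainder 1
⌊2/1⌋ = 2, remainder 0

[7; 3, 7, 1, 1, 3, 12, 2]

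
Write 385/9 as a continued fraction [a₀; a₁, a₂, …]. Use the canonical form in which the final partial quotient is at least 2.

[42; 1, 3, 2]

385 = 42·9 + 7, so a_0 = 42
9 = 1·7 + 2, so a_1 = 1
7 = 3·2 + 1, so a_2 = 3
2 = 2·1 + 0, so a_3 = 2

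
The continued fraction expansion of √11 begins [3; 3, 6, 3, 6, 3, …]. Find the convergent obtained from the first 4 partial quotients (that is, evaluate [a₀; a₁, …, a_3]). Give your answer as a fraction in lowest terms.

Starting at the tail and folding back:
Start with 3.
6 + 1/(3/1) = 6 + 1/3 = 19/3
3 + 1/(19/3) = 3 + 3/19 = 60/19
3 + 1/(60/19) = 3 + 19/60 = 199/60

199/60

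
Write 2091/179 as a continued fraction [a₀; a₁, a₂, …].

2091 ÷ 179 → quotient 11, remainder 122
179 ÷ 122 → quotient 1, remainder 57
122 ÷ 57 → quotient 2, remainder 8
57 ÷ 8 → quotient 7, remainder 1
8 ÷ 1 → quotient 8, remainder 0

[11; 1, 2, 7, 8]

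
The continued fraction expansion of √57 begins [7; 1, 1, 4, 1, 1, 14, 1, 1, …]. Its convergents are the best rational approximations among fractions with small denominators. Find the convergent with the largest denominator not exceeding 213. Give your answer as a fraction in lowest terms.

151/20

a_0 = 7: 7/1  (≤ bound)
a_1 = 1: 8/1  (≤ bound)
a_2 = 1: 15/2  (≤ bound)
a_3 = 4: 68/9  (≤ bound)
a_4 = 1: 83/11  (≤ bound)
a_5 = 1: 151/20  (≤ bound)
a_6 = 14: 2197/291  (> 213, stop)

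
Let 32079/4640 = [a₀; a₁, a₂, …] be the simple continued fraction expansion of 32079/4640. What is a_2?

Apply division with remainder until the remainder is 0:
⌊32079/4640⌋ = 6, remainder 4239
⌊4640/4239⌋ = 1, remainder 401
⌊4239/401⌋ = 10, remainder 229

10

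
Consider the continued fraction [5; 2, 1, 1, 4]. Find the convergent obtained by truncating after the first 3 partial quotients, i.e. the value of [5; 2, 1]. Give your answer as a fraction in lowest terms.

Start with 1.
2 + 1/(1/1) = 2 + 1/1 = 3/1
5 + 1/(3/1) = 5 + 1/3 = 16/3

16/3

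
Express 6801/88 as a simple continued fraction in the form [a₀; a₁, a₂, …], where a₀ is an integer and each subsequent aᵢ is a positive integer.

Repeatedly divide and take the remainder:
⌊6801/88⌋ = 77, remainder 25
⌊88/25⌋ = 3, remainder 13
⌊25/13⌋ = 1, remainder 12
⌊13/12⌋ = 1, remainder 1
⌊12/1⌋ = 12, remainder 0

[77; 3, 1, 1, 12]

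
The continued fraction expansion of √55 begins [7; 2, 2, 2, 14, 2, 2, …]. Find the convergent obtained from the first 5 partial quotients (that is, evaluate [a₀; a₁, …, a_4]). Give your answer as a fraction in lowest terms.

Start with 14.
2 + 1/(14/1) = 2 + 1/14 = 29/14
2 + 1/(29/14) = 2 + 14/29 = 72/29
2 + 1/(72/29) = 2 + 29/72 = 173/72
7 + 1/(173/72) = 7 + 72/173 = 1283/173

1283/173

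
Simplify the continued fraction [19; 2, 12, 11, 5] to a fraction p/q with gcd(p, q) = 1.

27467/1410

a_0 = 19: 19/1
a_1 = 2: 39/2
a_2 = 12: 487/25
a_3 = 11: 5396/277
a_4 = 5: 27467/1410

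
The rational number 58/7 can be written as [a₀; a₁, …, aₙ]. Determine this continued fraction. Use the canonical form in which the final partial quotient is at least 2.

[8; 3, 2]

58 = 8·7 + 2, so a_0 = 8
7 = 3·2 + 1, so a_1 = 3
2 = 2·1 + 0, so a_2 = 2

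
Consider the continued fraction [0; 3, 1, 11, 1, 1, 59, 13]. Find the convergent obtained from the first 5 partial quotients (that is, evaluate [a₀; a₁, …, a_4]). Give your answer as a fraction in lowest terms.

13/51

Collapse the nested fraction from the inside out:
Start with 1.
11 + 1/(1/1) = 11 + 1/1 = 12/1
1 + 1/(12/1) = 1 + 1/12 = 13/12
3 + 1/(13/12) = 3 + 12/13 = 51/13
0 + 1/(51/13) = 0 + 13/51 = 13/51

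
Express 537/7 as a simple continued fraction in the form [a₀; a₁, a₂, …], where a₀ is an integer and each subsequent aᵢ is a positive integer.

537 ÷ 7 → quotient 76, remainder 5
7 ÷ 5 → quotient 1, remainder 2
5 ÷ 2 → quotient 2, remainder 1
2 ÷ 1 → quotient 2, remainder 0

[76; 1, 2, 2]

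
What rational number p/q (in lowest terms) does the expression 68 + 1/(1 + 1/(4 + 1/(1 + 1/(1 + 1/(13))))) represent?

Start with 13.
1 + 1/(13/1) = 1 + 1/13 = 14/13
1 + 1/(14/13) = 1 + 13/14 = 27/14
4 + 1/(27/14) = 4 + 14/27 = 122/27
1 + 1/(122/27) = 1 + 27/122 = 149/122
68 + 1/(149/122) = 68 + 122/149 = 10254/149

10254/149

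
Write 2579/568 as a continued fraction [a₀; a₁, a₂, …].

[4; 1, 1, 5, 1, 2, 15]

2579 ÷ 568 → quotient 4, remainder 307
568 ÷ 307 → quotient 1, remainder 261
307 ÷ 261 → quotient 1, remainder 46
261 ÷ 46 → quotient 5, remainder 31
46 ÷ 31 → quotient 1, remainder 15
31 ÷ 15 → quotient 2, remainder 1
15 ÷ 1 → quotient 15, remainder 0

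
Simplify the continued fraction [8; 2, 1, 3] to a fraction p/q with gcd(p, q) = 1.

a_0 = 8: 8/1
a_1 = 2: 17/2
a_2 = 1: 25/3
a_3 = 3: 92/11

92/11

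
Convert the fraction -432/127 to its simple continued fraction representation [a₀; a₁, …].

-432 ÷ 127 → quotient -4, remainder 76
127 ÷ 76 → quotient 1, remainder 51
76 ÷ 51 → quotient 1, remainder 25
51 ÷ 25 → quotient 2, remainder 1
25 ÷ 1 → quotient 25, remainder 0

[-4; 1, 1, 2, 25]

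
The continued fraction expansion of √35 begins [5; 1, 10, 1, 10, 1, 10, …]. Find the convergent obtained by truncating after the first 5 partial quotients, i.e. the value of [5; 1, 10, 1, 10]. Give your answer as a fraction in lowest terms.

775/131

a_0 = 5: 5/1
a_1 = 1: 6/1
a_2 = 10: 65/11
a_3 = 1: 71/12
a_4 = 10: 775/131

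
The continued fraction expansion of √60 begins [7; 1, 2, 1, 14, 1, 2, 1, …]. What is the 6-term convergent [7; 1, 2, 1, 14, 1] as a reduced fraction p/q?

488/63

Work from the innermost term outward:
Start with 1.
14 + 1/(1/1) = 14 + 1/1 = 15/1
1 + 1/(15/1) = 1 + 1/15 = 16/15
2 + 1/(16/15) = 2 + 15/16 = 47/16
1 + 1/(47/16) = 1 + 16/47 = 63/47
7 + 1/(63/47) = 7 + 47/63 = 488/63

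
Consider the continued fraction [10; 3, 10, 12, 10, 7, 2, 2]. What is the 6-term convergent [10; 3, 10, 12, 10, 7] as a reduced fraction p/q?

277081/26842

Collapse the nested fraction from the inside out:
Start with 7.
10 + 1/(7/1) = 10 + 1/7 = 71/7
12 + 1/(71/7) = 12 + 7/71 = 859/71
10 + 1/(859/71) = 10 + 71/859 = 8661/859
3 + 1/(8661/859) = 3 + 859/8661 = 26842/8661
10 + 1/(26842/8661) = 10 + 8661/26842 = 277081/26842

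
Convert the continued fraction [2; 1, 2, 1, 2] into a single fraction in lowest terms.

Use the convergent recurrence hₖ = aₖ·hₖ₋₁ + hₖ₋₂ (and likewise for the denominators kₖ):
a_0 = 2: 2/1
a_1 = 1: 3/1
a_2 = 2: 8/3
a_3 = 1: 11/4
a_4 = 2: 30/11

30/11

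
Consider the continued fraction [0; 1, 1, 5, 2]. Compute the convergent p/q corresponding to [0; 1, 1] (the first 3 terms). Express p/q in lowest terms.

1/2

a_0 = 0: 0/1
a_1 = 1: 1/1
a_2 = 1: 1/2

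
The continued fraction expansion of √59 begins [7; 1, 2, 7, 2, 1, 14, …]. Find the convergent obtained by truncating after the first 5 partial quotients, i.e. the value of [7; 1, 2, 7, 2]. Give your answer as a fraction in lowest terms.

Collapse the nested fraction from the inside out:
Start with 2.
7 + 1/(2/1) = 7 + 1/2 = 15/2
2 + 1/(15/2) = 2 + 2/15 = 32/15
1 + 1/(32/15) = 1 + 15/32 = 47/32
7 + 1/(47/32) = 7 + 32/47 = 361/47

361/47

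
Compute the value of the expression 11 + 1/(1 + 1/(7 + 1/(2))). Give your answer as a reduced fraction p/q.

a_0 = 11: 11/1
a_1 = 1: 12/1
a_2 = 7: 95/8
a_3 = 2: 202/17

202/17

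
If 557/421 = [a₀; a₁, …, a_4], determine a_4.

6

Repeatedly divide and take the remainder:
⌊557/421⌋ = 1, remainder 136
⌊421/136⌋ = 3, remainder 13
⌊136/13⌋ = 10, remainder 6
⌊13/6⌋ = 2, remainder 1
⌊6/1⌋ = 6, remainder 0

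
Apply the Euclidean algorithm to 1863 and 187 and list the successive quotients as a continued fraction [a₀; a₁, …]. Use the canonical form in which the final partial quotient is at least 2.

⌊1863/187⌋ = 9, remainder 180
⌊187/180⌋ = 1, remainder 7
⌊180/7⌋ = 25, remainder 5
⌊7/5⌋ = 1, remainder 2
⌊5/2⌋ = 2, remainder 1
⌊2/1⌋ = 2, remainder 0

[9; 1, 25, 1, 2, 2]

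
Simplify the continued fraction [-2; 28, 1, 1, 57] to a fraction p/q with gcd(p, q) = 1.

-6441/3278

Build up convergents one term at a time:
a_0 = -2: -2/1
a_1 = 28: -55/28
a_2 = 1: -57/29
a_3 = 1: -112/57
a_4 = 57: -6441/3278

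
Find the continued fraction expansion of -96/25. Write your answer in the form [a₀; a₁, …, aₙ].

Run the Euclidean algorithm, recording each quotient:
⌊-96/25⌋ = -4, remainder 4
⌊25/4⌋ = 6, remainder 1
⌊4/1⌋ = 4, remainder 0

[-4; 6, 4]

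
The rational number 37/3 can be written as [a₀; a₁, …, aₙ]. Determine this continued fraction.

[12; 3]

37 = 12·3 + 1, so a_0 = 12
3 = 3·1 + 0, so a_1 = 3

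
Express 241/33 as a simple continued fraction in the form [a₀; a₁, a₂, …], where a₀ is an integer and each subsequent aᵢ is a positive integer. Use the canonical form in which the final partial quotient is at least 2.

[7; 3, 3, 3]

241 = 7·33 + 10, so a_0 = 7
33 = 3·10 + 3, so a_1 = 3
10 = 3·3 + 1, so a_2 = 3
3 = 3·1 + 0, so a_3 = 3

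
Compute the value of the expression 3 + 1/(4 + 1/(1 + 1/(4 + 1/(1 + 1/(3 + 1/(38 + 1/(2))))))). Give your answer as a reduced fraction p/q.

Starting at the tail and folding back:
Start with 2.
38 + 1/(2/1) = 38 + 1/2 = 77/2
3 + 1/(77/2) = 3 + 2/77 = 233/77
1 + 1/(233/77) = 1 + 77/233 = 310/233
4 + 1/(310/233) = 4 + 233/310 = 1473/310
1 + 1/(1473/310) = 1 + 310/1473 = 1783/1473
4 + 1/(1783/1473) = 4 + 1473/1783 = 8605/1783
3 + 1/(8605/1783) = 3 + 1783/8605 = 27598/8605

27598/8605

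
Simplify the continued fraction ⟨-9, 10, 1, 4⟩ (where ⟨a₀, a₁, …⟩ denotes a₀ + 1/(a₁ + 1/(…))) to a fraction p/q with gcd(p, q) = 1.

a_0 = -9: -9/1
a_1 = 10: -89/10
a_2 = 1: -98/11
a_3 = 4: -481/54

-481/54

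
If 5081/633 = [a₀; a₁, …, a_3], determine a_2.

4

5081 = 8·633 + 17, so a_0 = 8
633 = 37·17 + 4, so a_1 = 37
17 = 4·4 + 1, so a_2 = 4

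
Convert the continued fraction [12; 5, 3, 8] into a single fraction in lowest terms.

1621/133

a_0 = 12: 12/1
a_1 = 5: 61/5
a_2 = 3: 195/16
a_3 = 8: 1621/133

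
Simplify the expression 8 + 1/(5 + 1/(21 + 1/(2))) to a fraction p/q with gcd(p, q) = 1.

Starting at the tail and folding back:
Start with 2.
21 + 1/(2/1) = 21 + 1/2 = 43/2
5 + 1/(43/2) = 5 + 2/43 = 217/43
8 + 1/(217/43) = 8 + 43/217 = 1779/217

1779/217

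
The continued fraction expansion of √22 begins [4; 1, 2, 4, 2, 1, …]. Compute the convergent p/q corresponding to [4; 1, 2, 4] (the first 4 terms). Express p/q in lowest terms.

61/13

Start with 4.
2 + 1/(4/1) = 2 + 1/4 = 9/4
1 + 1/(9/4) = 1 + 4/9 = 13/9
4 + 1/(13/9) = 4 + 9/13 = 61/13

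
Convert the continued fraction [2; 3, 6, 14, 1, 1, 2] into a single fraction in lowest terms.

a_0 = 2: 2/1
a_1 = 3: 7/3
a_2 = 6: 44/19
a_3 = 14: 623/269
a_4 = 1: 667/288
a_5 = 1: 1290/557
a_6 = 2: 3247/1402

3247/1402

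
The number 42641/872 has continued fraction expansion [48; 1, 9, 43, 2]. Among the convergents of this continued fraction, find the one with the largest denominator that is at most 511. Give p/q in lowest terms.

a_0 = 48: 48/1  (≤ bound)
a_1 = 1: 49/1  (≤ bound)
a_2 = 9: 489/10  (≤ bound)
a_3 = 43: 21076/431  (≤ bound)
a_4 = 2: 42641/872  (> 511, stop)

21076/431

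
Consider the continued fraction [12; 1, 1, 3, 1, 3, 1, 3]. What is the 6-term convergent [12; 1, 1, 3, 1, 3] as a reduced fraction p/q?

a_0 = 12: 12/1
a_1 = 1: 13/1
a_2 = 1: 25/2
a_3 = 3: 88/7
a_4 = 1: 113/9
a_5 = 3: 427/34

427/34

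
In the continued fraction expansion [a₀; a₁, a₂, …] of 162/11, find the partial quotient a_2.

2

162 = 14·11 + 8, so a_0 = 14
11 = 1·8 + 3, so a_1 = 1
8 = 2·3 + 2, so a_2 = 2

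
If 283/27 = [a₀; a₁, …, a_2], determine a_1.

2

283 ÷ 27 → quotient 10, remainder 13
27 ÷ 13 → quotient 2, remainder 1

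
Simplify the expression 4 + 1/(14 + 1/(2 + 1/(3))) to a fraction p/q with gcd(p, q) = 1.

411/101

Start with 3.
2 + 1/(3/1) = 2 + 1/3 = 7/3
14 + 1/(7/3) = 14 + 3/7 = 101/7
4 + 1/(101/7) = 4 + 7/101 = 411/101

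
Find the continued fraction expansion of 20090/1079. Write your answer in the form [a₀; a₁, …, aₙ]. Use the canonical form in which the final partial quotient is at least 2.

Repeatedly divide and take the remainder:
20090 ÷ 1079 → quotient 18, remainder 668
1079 ÷ 668 → quotient 1, remainder 411
668 ÷ 411 → quotient 1, remainder 257
411 ÷ 257 → quotient 1, remainder 154
257 ÷ 154 → quotient 1, remainder 103
154 ÷ 103 → quotient 1, remainder 51
103 ÷ 51 → quotient 2, remainder 1
51 ÷ 1 → quotient 51, remainder 0

[18; 1, 1, 1, 1, 1, 2, 51]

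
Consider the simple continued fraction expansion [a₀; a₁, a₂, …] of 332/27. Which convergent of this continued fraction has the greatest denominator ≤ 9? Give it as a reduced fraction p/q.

a_0 = 12: 12/1  (≤ bound)
a_1 = 3: 37/3  (≤ bound)
a_2 = 2: 86/7  (≤ bound)
a_3 = 1: 123/10  (> 9, stop)

86/7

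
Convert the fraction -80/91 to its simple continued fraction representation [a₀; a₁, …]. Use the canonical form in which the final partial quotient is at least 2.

[-1; 8, 3, 1, 2]

Run the Euclidean algorithm, recording each quotient:
-80 ÷ 91 → quotient -1, remainder 11
91 ÷ 11 → quotient 8, remainder 3
11 ÷ 3 → quotient 3, remainder 2
3 ÷ 2 → quotient 1, remainder 1
2 ÷ 1 → quotient 2, remainder 0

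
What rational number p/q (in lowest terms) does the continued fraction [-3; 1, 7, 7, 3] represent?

a_0 = -3: -3/1
a_1 = 1: -2/1
a_2 = 7: -17/8
a_3 = 7: -121/57
a_4 = 3: -380/179

-380/179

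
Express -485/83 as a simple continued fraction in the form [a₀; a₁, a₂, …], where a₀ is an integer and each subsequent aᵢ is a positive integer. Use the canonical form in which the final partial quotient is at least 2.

[-6; 6, 2, 1, 1, 2]

-485 = -6·83 + 13, so a_0 = -6
83 = 6·13 + 5, so a_1 = 6
13 = 2·5 + 3, so a_2 = 2
5 = 1·3 + 2, so a_3 = 1
3 = 1·2 + 1, so a_4 = 1
2 = 2·1 + 0, so a_5 = 2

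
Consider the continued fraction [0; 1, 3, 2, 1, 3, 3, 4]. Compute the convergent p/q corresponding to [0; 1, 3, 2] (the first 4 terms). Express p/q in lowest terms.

7/9

Start with 2.
3 + 1/(2/1) = 3 + 1/2 = 7/2
1 + 1/(7/2) = 1 + 2/7 = 9/7
0 + 1/(9/7) = 0 + 7/9 = 7/9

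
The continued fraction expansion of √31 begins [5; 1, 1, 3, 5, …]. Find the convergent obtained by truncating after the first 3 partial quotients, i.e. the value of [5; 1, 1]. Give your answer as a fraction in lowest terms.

11/2

Use the convergent recurrence hₖ = aₖ·hₖ₋₁ + hₖ₋₂ (and likewise for the denominators kₖ):
a_0 = 5: 5/1
a_1 = 1: 6/1
a_2 = 1: 11/2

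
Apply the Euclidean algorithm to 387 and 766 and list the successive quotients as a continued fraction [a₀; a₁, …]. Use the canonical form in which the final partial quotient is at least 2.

[0; 1, 1, 47, 2, 1, 2]

Repeatedly divide and take the remainder:
387 ÷ 766 → quotient 0, remainder 387
766 ÷ 387 → quotient 1, remainder 379
387 ÷ 379 → quotient 1, remainder 8
379 ÷ 8 → quotient 47, remainder 3
8 ÷ 3 → quotient 2, remainder 2
3 ÷ 2 → quotient 1, remainder 1
2 ÷ 1 → quotient 2, remainder 0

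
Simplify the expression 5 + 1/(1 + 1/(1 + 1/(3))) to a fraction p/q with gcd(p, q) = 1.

Build up convergents one term at a time:
a_0 = 5: 5/1
a_1 = 1: 6/1
a_2 = 1: 11/2
a_3 = 3: 39/7

39/7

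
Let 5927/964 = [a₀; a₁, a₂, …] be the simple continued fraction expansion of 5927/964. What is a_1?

6

⌊5927/964⌋ = 6, remainder 143
⌊964/143⌋ = 6, remainder 106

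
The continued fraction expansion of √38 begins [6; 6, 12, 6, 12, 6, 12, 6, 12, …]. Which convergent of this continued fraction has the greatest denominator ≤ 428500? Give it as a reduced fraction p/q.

2463306/399601

a_0 = 6: 6/1  (≤ bound)
a_1 = 6: 37/6  (≤ bound)
a_2 = 12: 450/73  (≤ bound)
a_3 = 6: 2737/444  (≤ bound)
a_4 = 12: 33294/5401  (≤ bound)
a_5 = 6: 202501/32850  (≤ bound)
a_6 = 12: 2463306/399601  (≤ bound)
a_7 = 6: 14982337/2430456  (> 428500, stop)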